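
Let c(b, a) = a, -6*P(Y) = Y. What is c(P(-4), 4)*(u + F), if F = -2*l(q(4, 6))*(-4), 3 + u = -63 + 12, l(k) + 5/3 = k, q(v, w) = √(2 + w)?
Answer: -808/3 + 64*√2 ≈ -178.82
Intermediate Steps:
l(k) = -5/3 + k
P(Y) = -Y/6
u = -54 (u = -3 + (-63 + 12) = -3 - 51 = -54)
F = -40/3 + 16*√2 (F = -2*(-5/3 + √(2 + 6))*(-4) = -2*(-5/3 + √8)*(-4) = -2*(-5/3 + 2*√2)*(-4) = (10/3 - 4*√2)*(-4) = -40/3 + 16*√2 ≈ 9.2941)
c(P(-4), 4)*(u + F) = 4*(-54 + (-40/3 + 16*√2)) = 4*(-202/3 + 16*√2) = -808/3 + 64*√2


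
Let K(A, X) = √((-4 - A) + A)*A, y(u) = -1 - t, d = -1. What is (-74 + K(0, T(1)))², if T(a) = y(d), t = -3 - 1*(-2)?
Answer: 5476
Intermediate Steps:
t = -1 (t = -3 + 2 = -1)
y(u) = 0 (y(u) = -1 - 1*(-1) = -1 + 1 = 0)
T(a) = 0
K(A, X) = 2*I*A (K(A, X) = √(-4)*A = (2*I)*A = 2*I*A)
(-74 + K(0, T(1)))² = (-74 + 2*I*0)² = (-74 + 0)² = (-74)² = 5476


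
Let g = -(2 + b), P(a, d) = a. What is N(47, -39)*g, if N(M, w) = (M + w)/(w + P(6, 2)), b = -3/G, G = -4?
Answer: ⅔ ≈ 0.66667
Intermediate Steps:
b = ¾ (b = -3/(-4) = -3*(-¼) = ¾ ≈ 0.75000)
N(M, w) = (M + w)/(6 + w) (N(M, w) = (M + w)/(w + 6) = (M + w)/(6 + w))
g = -11/4 (g = -(2 + ¾) = -1*11/4 = -11/4 ≈ -2.7500)
N(47, -39)*g = ((47 - 39)/(6 - 39))*(-11/4) = (8/(-33))*(-11/4) = -1/33*8*(-11/4) = -8/33*(-11/4) = ⅔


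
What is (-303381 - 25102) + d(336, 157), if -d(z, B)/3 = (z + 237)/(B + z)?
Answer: -161943838/493 ≈ -3.2849e+5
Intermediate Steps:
d(z, B) = -3*(237 + z)/(B + z) (d(z, B) = -3*(z + 237)/(B + z) = -3*(237 + z)/(B + z))
(-303381 - 25102) + d(336, 157) = (-303381 - 25102) + 3*(-237 - 1*336)/(157 + 336) = -328483 + 3*(-237 - 336)/493 = -328483 + 3*(1/493)*(-573) = -328483 - 1719/493 = -161943838/493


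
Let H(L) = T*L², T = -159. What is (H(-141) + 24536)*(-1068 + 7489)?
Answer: -20139742603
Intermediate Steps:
H(L) = -159*L²
(H(-141) + 24536)*(-1068 + 7489) = (-159*(-141)² + 24536)*(-1068 + 7489) = (-159*19881 + 24536)*6421 = (-3161079 + 24536)*6421 = -3136543*6421 = -20139742603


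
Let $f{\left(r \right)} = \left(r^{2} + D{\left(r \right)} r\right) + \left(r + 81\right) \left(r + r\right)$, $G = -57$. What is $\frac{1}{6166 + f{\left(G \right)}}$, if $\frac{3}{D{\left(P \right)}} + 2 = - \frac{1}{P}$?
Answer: $\frac{113}{764474} \approx 0.00014781$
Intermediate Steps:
$D{\left(P \right)} = \frac{3}{-2 - \frac{1}{P}}$
$f{\left(r \right)} = r^{2} - \frac{3 r^{2}}{1 + 2 r} + 2 r \left(81 + r\right)$ ($f{\left(r \right)} = \left(r^{2} + - \frac{3 r}{1 + 2 r} r\right) + \left(r + 81\right) \left(r + r\right) = \left(r^{2} - \frac{3 r^{2}}{1 + 2 r}\right) + \left(81 + r\right) 2 r = \left(r^{2} - \frac{3 r^{2}}{1 + 2 r}\right) + 2 r \left(81 + r\right) = r^{2} - \frac{3 r^{2}}{1 + 2 r} + 2 r \left(81 + r\right)$)
$\frac{1}{6166 + f{\left(G \right)}} = \frac{1}{6166 + 6 \left(-57\right) \frac{1}{1 + 2 \left(-57\right)} \left(27 + \left(-57\right)^{2} + 54 \left(-57\right)\right)} = \frac{1}{6166 + 6 \left(-57\right) \frac{1}{1 - 114} \left(27 + 3249 - 3078\right)} = \frac{1}{6166 + 6 \left(-57\right) \frac{1}{-113} \cdot 198} = \frac{1}{6166 + 6 \left(-57\right) \left(- \frac{1}{113}\right) 198} = \frac{1}{6166 + \frac{67716}{113}} = \frac{1}{\frac{764474}{113}} = \frac{113}{764474}$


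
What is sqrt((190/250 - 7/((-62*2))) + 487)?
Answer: sqrt(46879161)/310 ≈ 22.087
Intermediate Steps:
sqrt((190/250 - 7/((-62*2))) + 487) = sqrt((190*(1/250) - 7/(-124)) + 487) = sqrt((19/25 - 7*(-1/124)) + 487) = sqrt((19/25 + 7/124) + 487) = sqrt(2531/3100 + 487) = sqrt(1512231/3100) = sqrt(46879161)/310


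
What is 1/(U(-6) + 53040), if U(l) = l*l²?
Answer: 1/52824 ≈ 1.8931e-5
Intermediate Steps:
U(l) = l³
1/(U(-6) + 53040) = 1/((-6)³ + 53040) = 1/(-216 + 53040) = 1/52824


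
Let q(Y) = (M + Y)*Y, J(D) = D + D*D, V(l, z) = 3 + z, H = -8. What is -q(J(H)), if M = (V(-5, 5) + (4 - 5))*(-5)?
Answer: -1176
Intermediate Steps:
M = -35 (M = ((3 + 5) + (4 - 5))*(-5) = (8 - 1)*(-5) = 7*(-5) = -35)
J(D) = D + D²
q(Y) = Y*(-35 + Y) (q(Y) = (-35 + Y)*Y = Y*(-35 + Y))
-q(J(H)) = -(-8*(1 - 8))*(-35 - 8*(1 - 8)) = -(-8*(-7))*(-35 - 8*(-7)) = -56*(-35 + 56) = -56*21 = -1*1176 = -1176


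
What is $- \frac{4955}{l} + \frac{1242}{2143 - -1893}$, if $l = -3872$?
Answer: $\frac{6201851}{3906848} \approx 1.5874$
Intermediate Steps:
$- \frac{4955}{l} + \frac{1242}{2143 - -1893} = - \frac{4955}{-3872} + \frac{1242}{2143 - -1893} = \left(-4955\right) \left(- \frac{1}{3872}\right) + \frac{1242}{2143 + 1893} = \frac{4955}{3872} + \frac{1242}{4036} = \frac{4955}{3872} + 1242 \cdot \frac{1}{4036} = \frac{4955}{3872} + \frac{621}{2018} = \frac{6201851}{3906848}$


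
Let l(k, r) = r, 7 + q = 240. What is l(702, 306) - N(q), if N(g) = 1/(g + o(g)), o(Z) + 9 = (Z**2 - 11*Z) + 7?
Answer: 15898841/51957 ≈ 306.00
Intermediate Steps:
q = 233 (q = -7 + 240 = 233)
o(Z) = -2 + Z**2 - 11*Z (o(Z) = -9 + ((Z**2 - 11*Z) + 7) = -9 + (7 + Z**2 - 11*Z) = -2 + Z**2 - 11*Z)
N(g) = 1/(-2 + g**2 - 10*g) (N(g) = 1/(g + (-2 + g**2 - 11*g)) = 1/(-2 + g**2 - 10*g))
l(702, 306) - N(q) = 306 - 1/(-2 + 233**2 - 10*233) = 306 - 1/(-2 + 54289 - 2330) = 306 - 1/51957 = 15898841/51957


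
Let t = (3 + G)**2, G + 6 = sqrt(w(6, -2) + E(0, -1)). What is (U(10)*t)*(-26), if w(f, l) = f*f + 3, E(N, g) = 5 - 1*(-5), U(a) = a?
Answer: -4160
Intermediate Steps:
E(N, g) = 10 (E(N, g) = 5 + 5 = 10)
w(f, l) = 3 + f**2 (w(f, l) = f**2 + 3 = 3 + f**2)
G = 1 (G = -6 + sqrt((3 + 6**2) + 10) = -6 + sqrt((3 + 36) + 10) = -6 + sqrt(39 + 10) = -6 + sqrt(49) = -6 + 7 = 1)
t = 16 (t = (3 + 1)**2 = 4**2 = 16)
(U(10)*t)*(-26) = (10*16)*(-26) = 160*(-26) = -4160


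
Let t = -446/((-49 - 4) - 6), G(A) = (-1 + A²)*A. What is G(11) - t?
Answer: 77434/59 ≈ 1312.4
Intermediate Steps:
G(A) = A*(-1 + A²)
t = 446/59 (t = -446/(-53 - 6) = -446/(-59) = -446*(-1/59) = 446/59 ≈ 7.5593)
G(11) - t = (11³ - 1*11) - 1*446/59 = (1331 - 11) - 446/59 = 1320 - 446/59 = 77434/59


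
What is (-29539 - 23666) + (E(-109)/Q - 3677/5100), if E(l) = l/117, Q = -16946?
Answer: -89666521399469/1685279700 ≈ -53206.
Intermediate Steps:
E(l) = l/117 (E(l) = l*(1/117) = l/117)
(-29539 - 23666) + (E(-109)/Q - 3677/5100) = (-29539 - 23666) + (((1/117)*(-109))/(-16946) - 3677/5100) = -53205 + (-109/117*(-1/16946) - 3677*1/5100) = -53205 + (109/1982682 - 3677/5100) = -53205 - 1214960969/1685279700 = -89666521399469/1685279700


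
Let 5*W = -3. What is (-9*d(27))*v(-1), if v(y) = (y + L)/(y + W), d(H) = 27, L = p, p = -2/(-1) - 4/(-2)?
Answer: 3645/8 ≈ 455.63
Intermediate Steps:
p = 4 (p = -2*(-1) - 4*(-½) = 2 + 2 = 4)
L = 4
W = -⅗ (W = (⅕)*(-3) = -⅗ ≈ -0.60000)
v(y) = (4 + y)/(-⅗ + y) (v(y) = (y + 4)/(y - ⅗) = (4 + y)/(-⅗ + y))
(-9*d(27))*v(-1) = (-9*27)*(5*(4 - 1)/(-3 + 5*(-1))) = -1215*3/(-3 - 5) = -1215*3/(-8) = -1215*(-1)*3/8 = -243*(-15/8) = 3645/8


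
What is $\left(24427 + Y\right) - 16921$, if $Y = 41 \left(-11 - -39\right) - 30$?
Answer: $8624$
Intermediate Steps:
$Y = 1118$ ($Y = 41 \left(-11 + 39\right) - 30 = 41 \cdot 28 - 30 = 1148 - 30 = 1118$)
$\left(24427 + Y\right) - 16921 = \left(24427 + 1118\right) - 16921 = 25545 - 16921 = 8624$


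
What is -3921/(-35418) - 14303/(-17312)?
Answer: 95744001/102192736 ≈ 0.93690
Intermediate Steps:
-3921/(-35418) - 14303/(-17312) = -3921*(-1/35418) - 14303*(-1/17312) = 1307/11806 + 14303/17312 = 95744001/102192736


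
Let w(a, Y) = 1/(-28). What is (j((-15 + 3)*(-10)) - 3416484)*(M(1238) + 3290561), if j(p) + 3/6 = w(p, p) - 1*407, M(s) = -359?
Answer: -157391687104263/14 ≈ -1.1242e+13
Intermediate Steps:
w(a, Y) = -1/28
j(p) = -11411/28 (j(p) = -1/2 + (-1/28 - 1*407) = -1/2 + (-1/28 - 407) = -1/2 - 11397/28 = -11411/28)
(j((-15 + 3)*(-10)) - 3416484)*(M(1238) + 3290561) = (-11411/28 - 3416484)*(-359 + 3290561) = -95672963/28*3290202 = -157391687104263/14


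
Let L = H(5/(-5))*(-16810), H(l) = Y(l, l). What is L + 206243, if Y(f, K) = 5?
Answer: 122193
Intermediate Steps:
H(l) = 5
L = -84050 (L = 5*(-16810) = -84050)
L + 206243 = -84050 + 206243 = 122193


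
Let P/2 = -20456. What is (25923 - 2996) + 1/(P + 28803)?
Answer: 277623042/12109 ≈ 22927.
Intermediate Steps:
P = -40912 (P = 2*(-20456) = -40912)
(25923 - 2996) + 1/(P + 28803) = (25923 - 2996) + 1/(-40912 + 28803) = 22927 + 1/(-12109) = 22927 - 1/12109 = 277623042/12109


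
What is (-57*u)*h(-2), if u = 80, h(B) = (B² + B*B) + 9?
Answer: -77520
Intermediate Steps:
h(B) = 9 + 2*B² (h(B) = (B² + B²) + 9 = 2*B² + 9 = 9 + 2*B²)
(-57*u)*h(-2) = (-57*80)*(9 + 2*(-2)²) = -4560*(9 + 2*4) = -4560*(9 + 8) = -4560*17 = -77520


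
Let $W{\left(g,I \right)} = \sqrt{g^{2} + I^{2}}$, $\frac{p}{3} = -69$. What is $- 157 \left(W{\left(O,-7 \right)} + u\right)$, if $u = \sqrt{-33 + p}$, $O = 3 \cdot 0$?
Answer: $-1099 - 628 i \sqrt{15} \approx -1099.0 - 2432.2 i$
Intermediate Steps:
$p = -207$ ($p = 3 \left(-69\right) = -207$)
$O = 0$
$u = 4 i \sqrt{15}$ ($u = \sqrt{-33 - 207} = \sqrt{-240} = 4 i \sqrt{15} \approx 15.492 i$)
$W{\left(g,I \right)} = \sqrt{I^{2} + g^{2}}$
$- 157 \left(W{\left(O,-7 \right)} + u\right) = - 157 \left(\sqrt{\left(-7\right)^{2} + 0^{2}} + 4 i \sqrt{15}\right) = - 157 \left(\sqrt{49 + 0} + 4 i \sqrt{15}\right) = - 157 \left(\sqrt{49} + 4 i \sqrt{15}\right) = - 157 \left(7 + 4 i \sqrt{15}\right) = -1099 - 628 i \sqrt{15}$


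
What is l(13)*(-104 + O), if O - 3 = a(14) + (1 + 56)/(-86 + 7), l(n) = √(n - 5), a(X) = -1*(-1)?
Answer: -15914*√2/79 ≈ -284.88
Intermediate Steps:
a(X) = 1
l(n) = √(-5 + n)
O = 259/79 (O = 3 + (1 + (1 + 56)/(-86 + 7)) = 3 + (1 + 57/(-79)) = 3 + (1 + 57*(-1/79)) = 3 + (1 - 57/79) = 3 + 22/79 = 259/79 ≈ 3.2785)
l(13)*(-104 + O) = √(-5 + 13)*(-104 + 259/79) = √8*(-7957/79) = (2*√2)*(-7957/79) = -15914*√2/79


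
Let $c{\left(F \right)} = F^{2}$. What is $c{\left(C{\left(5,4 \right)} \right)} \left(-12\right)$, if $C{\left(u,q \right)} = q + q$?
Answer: $-768$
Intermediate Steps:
$C{\left(u,q \right)} = 2 q$
$c{\left(C{\left(5,4 \right)} \right)} \left(-12\right) = \left(2 \cdot 4\right)^{2} \left(-12\right) = 8^{2} \left(-12\right) = 64 \left(-12\right) = -768$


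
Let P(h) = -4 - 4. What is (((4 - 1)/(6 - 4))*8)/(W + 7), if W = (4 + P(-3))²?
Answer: 12/23 ≈ 0.52174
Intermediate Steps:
P(h) = -8
W = 16 (W = (4 - 8)² = (-4)² = 16)
(((4 - 1)/(6 - 4))*8)/(W + 7) = (((4 - 1)/(6 - 4))*8)/(16 + 7) = ((3/2)*8)/23 = ((3*(½))*8)*(1/23) = ((3/2)*8)*(1/23) = 12*(1/23) = 12/23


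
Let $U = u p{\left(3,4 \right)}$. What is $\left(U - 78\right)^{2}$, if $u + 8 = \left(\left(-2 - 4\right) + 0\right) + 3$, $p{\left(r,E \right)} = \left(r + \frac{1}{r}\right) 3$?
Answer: $35344$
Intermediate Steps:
$p{\left(r,E \right)} = 3 r + \frac{3}{r}$
$u = -11$ ($u = -8 + \left(\left(\left(-2 - 4\right) + 0\right) + 3\right) = -8 + \left(\left(-6 + 0\right) + 3\right) = -8 + \left(-6 + 3\right) = -8 - 3 = -11$)
$U = -110$ ($U = - 11 \left(3 \cdot 3 + \frac{3}{3}\right) = - 11 \left(9 + 3 \cdot \frac{1}{3}\right) = - 11 \left(9 + 1\right) = \left(-11\right) 10 = -110$)
$\left(U - 78\right)^{2} = \left(-110 - 78\right)^{2} = \left(-188\right)^{2} = 35344$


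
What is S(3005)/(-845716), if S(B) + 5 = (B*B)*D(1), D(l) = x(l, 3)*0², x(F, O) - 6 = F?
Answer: 5/845716 ≈ 5.9122e-6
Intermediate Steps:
x(F, O) = 6 + F
D(l) = 0 (D(l) = (6 + l)*0² = (6 + l)*0 = 0)
S(B) = -5 (S(B) = -5 + (B*B)*0 = -5 + B²*0 = -5 + 0 = -5)
S(3005)/(-845716) = -5/(-845716) = -5*(-1/845716) = 5/845716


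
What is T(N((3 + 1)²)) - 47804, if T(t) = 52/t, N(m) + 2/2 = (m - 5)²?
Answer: -1434107/30 ≈ -47804.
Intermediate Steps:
N(m) = -1 + (-5 + m)² (N(m) = -1 + (m - 5)² = -1 + (-5 + m)²)
T(N((3 + 1)²)) - 47804 = 52/(-1 + (-5 + (3 + 1)²)²) - 47804 = 52/(-1 + (-5 + 4²)²) - 47804 = 52/(-1 + (-5 + 16)²) - 47804 = 52/(-1 + 11²) - 47804 = 52/(-1 + 121) - 47804 = 52/120 - 47804 = 52*(1/120) - 47804 = 13/30 - 47804 = -1434107/30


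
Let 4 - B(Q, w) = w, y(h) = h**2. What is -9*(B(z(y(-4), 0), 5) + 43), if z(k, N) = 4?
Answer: -378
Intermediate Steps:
B(Q, w) = 4 - w
-9*(B(z(y(-4), 0), 5) + 43) = -9*((4 - 1*5) + 43) = -9*((4 - 5) + 43) = -9*(-1 + 43) = -9*42 = -378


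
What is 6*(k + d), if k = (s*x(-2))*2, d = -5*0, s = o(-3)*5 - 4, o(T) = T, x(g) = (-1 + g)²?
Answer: -2052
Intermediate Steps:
s = -19 (s = -3*5 - 4 = -15 - 4 = -19)
d = 0
k = -342 (k = -19*(-1 - 2)²*2 = -19*(-3)²*2 = -19*9*2 = -171*2 = -342)
6*(k + d) = 6*(-342 + 0) = 6*(-342) = -2052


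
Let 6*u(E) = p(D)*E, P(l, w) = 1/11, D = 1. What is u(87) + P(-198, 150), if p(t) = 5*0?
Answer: 1/11 ≈ 0.090909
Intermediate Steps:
p(t) = 0
P(l, w) = 1/11
u(E) = 0 (u(E) = (0*E)/6 = (1/6)*0 = 0)
u(87) + P(-198, 150) = 0 + 1/11 = 1/11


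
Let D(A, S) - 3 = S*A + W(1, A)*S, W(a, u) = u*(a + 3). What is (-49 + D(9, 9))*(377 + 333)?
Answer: 254890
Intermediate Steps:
W(a, u) = u*(3 + a)
D(A, S) = 3 + 5*A*S (D(A, S) = 3 + (S*A + (A*(3 + 1))*S) = 3 + (A*S + (A*4)*S) = 3 + (A*S + (4*A)*S) = 3 + (A*S + 4*A*S) = 3 + 5*A*S)
(-49 + D(9, 9))*(377 + 333) = (-49 + (3 + 5*9*9))*(377 + 333) = (-49 + (3 + 405))*710 = (-49 + 408)*710 = 359*710 = 254890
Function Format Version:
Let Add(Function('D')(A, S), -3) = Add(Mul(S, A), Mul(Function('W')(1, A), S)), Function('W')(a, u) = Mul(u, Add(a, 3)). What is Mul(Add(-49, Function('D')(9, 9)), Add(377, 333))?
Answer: 254890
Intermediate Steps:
Function('W')(a, u) = Mul(u, Add(3, a))
Function('D')(A, S) = Add(3, Mul(5, A, S)) (Function('D')(A, S) = Add(3, Add(Mul(S, A), Mul(Mul(A, Add(3, 1)), S))) = Add(3, Add(Mul(A, S), Mul(Mul(A, 4), S))) = Add(3, Add(Mul(A, S), Mul(Mul(4, A), S))) = Add(3, Add(Mul(A, S), Mul(4, A, S))) = Add(3, Mul(5, A, S)))
Mul(Add(-49, Function('D')(9, 9)), Add(377, 333)) = Mul(Add(-49, Add(3, Mul(5, 9, 9))), Add(377, 333)) = Mul(Add(-49, Add(3, 405)), 710) = Mul(Add(-49, 408), 710) = Mul(359, 710) = 254890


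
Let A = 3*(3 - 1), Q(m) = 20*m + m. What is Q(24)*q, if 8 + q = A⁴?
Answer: 649152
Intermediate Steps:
Q(m) = 21*m
A = 6 (A = 3*2 = 6)
q = 1288 (q = -8 + 6⁴ = -8 + 1296 = 1288)
Q(24)*q = (21*24)*1288 = 504*1288 = 649152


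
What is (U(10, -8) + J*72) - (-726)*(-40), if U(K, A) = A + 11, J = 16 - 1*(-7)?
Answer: -27381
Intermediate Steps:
J = 23 (J = 16 + 7 = 23)
U(K, A) = 11 + A
(U(10, -8) + J*72) - (-726)*(-40) = ((11 - 8) + 23*72) - (-726)*(-40) = (3 + 1656) - 1*29040 = 1659 - 29040 = -27381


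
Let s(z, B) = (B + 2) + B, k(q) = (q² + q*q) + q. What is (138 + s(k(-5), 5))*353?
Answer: 52950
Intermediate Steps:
k(q) = q + 2*q² (k(q) = (q² + q²) + q = 2*q² + q = q + 2*q²)
s(z, B) = 2 + 2*B (s(z, B) = (2 + B) + B = 2 + 2*B)
(138 + s(k(-5), 5))*353 = (138 + (2 + 2*5))*353 = (138 + (2 + 10))*353 = (138 + 12)*353 = 150*353 = 52950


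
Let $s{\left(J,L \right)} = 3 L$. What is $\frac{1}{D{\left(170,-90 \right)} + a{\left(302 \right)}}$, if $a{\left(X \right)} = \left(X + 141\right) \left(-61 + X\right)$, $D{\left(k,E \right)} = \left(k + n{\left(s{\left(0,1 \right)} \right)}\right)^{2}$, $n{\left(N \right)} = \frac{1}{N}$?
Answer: $\frac{9}{1221988} \approx 7.365 \cdot 10^{-6}$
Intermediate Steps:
$D{\left(k,E \right)} = \left(\frac{1}{3} + k\right)^{2}$ ($D{\left(k,E \right)} = \left(k + \frac{1}{3 \cdot 1}\right)^{2} = \left(k + \frac{1}{3}\right)^{2} = \left(\frac{1}{3} + k\right)^{2}$)
$a{\left(X \right)} = \left(-61 + X\right) \left(141 + X\right)$ ($a{\left(X \right)} = \left(141 + X\right) \left(-61 + X\right) = \left(-61 + X\right) \left(141 + X\right)$)
$\frac{1}{D{\left(170,-90 \right)} + a{\left(302 \right)}} = \frac{1}{\frac{\left(1 + 3 \cdot 170\right)^{2}}{9} + \left(-8601 + 302^{2} + 80 \cdot 302\right)} = \frac{1}{\frac{\left(1 + 510\right)^{2}}{9} + \left(-8601 + 91204 + 24160\right)} = \frac{1}{\frac{511^{2}}{9} + 106763} = \frac{1}{\frac{1}{9} \cdot 261121 + 106763} = \frac{1}{\frac{261121}{9} + 106763} = \frac{1}{\frac{1221988}{9}} = \frac{9}{1221988}$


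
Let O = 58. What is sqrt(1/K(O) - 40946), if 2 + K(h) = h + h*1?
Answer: I*sqrt(532134102)/114 ≈ 202.35*I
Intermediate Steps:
K(h) = -2 + 2*h (K(h) = -2 + (h + h*1) = -2 + (h + h) = -2 + 2*h)
sqrt(1/K(O) - 40946) = sqrt(1/(-2 + 2*58) - 40946) = sqrt(1/(-2 + 116) - 40946) = sqrt(1/114 - 40946) = sqrt(-4667843/114) = I*sqrt(532134102)/114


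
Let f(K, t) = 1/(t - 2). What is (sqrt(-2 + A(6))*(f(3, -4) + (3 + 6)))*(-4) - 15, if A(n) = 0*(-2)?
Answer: -15 - 106*I*sqrt(2)/3 ≈ -15.0 - 49.969*I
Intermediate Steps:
f(K, t) = 1/(-2 + t)
A(n) = 0
(sqrt(-2 + A(6))*(f(3, -4) + (3 + 6)))*(-4) - 15 = (sqrt(-2 + 0)*(1/(-2 - 4) + (3 + 6)))*(-4) - 15 = (sqrt(-2)*(1/(-6) + 9))*(-4) - 15 = ((I*sqrt(2))*(-1/6 + 9))*(-4) - 15 = ((I*sqrt(2))*(53/6))*(-4) - 15 = (53*I*sqrt(2)/6)*(-4) - 15 = -106*I*sqrt(2)/3 - 15 = -15 - 106*I*sqrt(2)/3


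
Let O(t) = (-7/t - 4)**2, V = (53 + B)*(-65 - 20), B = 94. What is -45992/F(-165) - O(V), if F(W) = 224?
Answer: -2820662359/12744900 ≈ -221.32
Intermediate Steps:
V = -12495 (V = (53 + 94)*(-65 - 20) = 147*(-85) = -12495)
O(t) = (-4 - 7/t)**2
-45992/F(-165) - O(V) = -45992/224 - (7 + 4*(-12495))**2/(-12495)**2 = -45992*1/224 - (7 - 49980)**2/156125025 = -5749/28 - (-49973)**2/156125025 = -5749/28 - 2497300729/156125025 = -5749/28 - 1*50965321/3186225 = -5749/28 - 50965321/3186225 = -2820662359/12744900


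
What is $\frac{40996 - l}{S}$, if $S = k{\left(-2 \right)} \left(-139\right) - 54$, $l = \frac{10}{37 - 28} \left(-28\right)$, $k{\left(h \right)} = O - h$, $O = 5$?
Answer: $- \frac{369244}{9243} \approx -39.948$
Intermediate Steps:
$k{\left(h \right)} = 5 - h$
$l = - \frac{280}{9}$ ($l = \frac{10}{9} \left(-28\right) = - \frac{280}{9} \approx -31.111$)
$S = -1027$ ($S = \left(5 - -2\right) \left(-139\right) - 54 = \left(5 + 2\right) \left(-139\right) - 54 = 7 \left(-139\right) - 54 = -973 - 54 = -1027$)
$\frac{40996 - l}{S} = \frac{40996 - - \frac{280}{9}}{-1027} = \left(40996 + \frac{280}{9}\right) \left(- \frac{1}{1027}\right) = \frac{369244}{9} \left(- \frac{1}{1027}\right) = - \frac{369244}{9243}$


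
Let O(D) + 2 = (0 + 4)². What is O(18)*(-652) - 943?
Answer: -10071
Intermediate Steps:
O(D) = 14 (O(D) = -2 + (0 + 4)² = -2 + 4² = -2 + 16 = 14)
O(18)*(-652) - 943 = 14*(-652) - 943 = -9128 - 943 = -10071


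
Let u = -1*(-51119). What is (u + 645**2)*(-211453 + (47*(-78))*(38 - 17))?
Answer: -134742548216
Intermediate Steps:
u = 51119
(u + 645**2)*(-211453 + (47*(-78))*(38 - 17)) = (51119 + 645**2)*(-211453 + (47*(-78))*(38 - 17)) = (51119 + 416025)*(-211453 - 3666*21) = 467144*(-211453 - 76986) = 467144*(-288439) = -134742548216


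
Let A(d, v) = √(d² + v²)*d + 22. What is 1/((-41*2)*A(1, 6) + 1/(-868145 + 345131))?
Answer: -493472734652598/822170438104569601 + 22430578824072*√37/822170438104569601 ≈ -0.00043426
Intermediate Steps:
A(d, v) = 22 + d*√(d² + v²) (A(d, v) = d*√(d² + v²) + 22 = 22 + d*√(d² + v²))
1/((-41*2)*A(1, 6) + 1/(-868145 + 345131)) = 1/((-41*2)*(22 + 1*√(1² + 6²)) + 1/(-868145 + 345131)) = 1/(-82*(22 + 1*√(1 + 36)) + 1/(-523014)) = 1/(-82*(22 + 1*√37) - 1/523014) = 1/(-82*(22 + √37) - 1/523014) = 1/((-1804 - 82*√37) - 1/523014) = 1/(-943517257/523014 - 82*√37)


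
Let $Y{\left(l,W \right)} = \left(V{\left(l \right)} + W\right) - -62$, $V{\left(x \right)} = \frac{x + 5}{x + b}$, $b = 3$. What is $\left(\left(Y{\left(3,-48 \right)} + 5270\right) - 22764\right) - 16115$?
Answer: $- \frac{100781}{3} \approx -33594.0$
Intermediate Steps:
$V{\left(x \right)} = \frac{5 + x}{3 + x}$ ($V{\left(x \right)} = \frac{x + 5}{x + 3} = \frac{5 + x}{3 + x}$)
$Y{\left(l,W \right)} = 62 + W + \frac{5 + l}{3 + l}$ ($Y{\left(l,W \right)} = \left(\frac{5 + l}{3 + l} + W\right) - -62 = \left(W + \frac{5 + l}{3 + l}\right) + 62 = 62 + W + \frac{5 + l}{3 + l}$)
$\left(\left(Y{\left(3,-48 \right)} + 5270\right) - 22764\right) - 16115 = \left(\left(\frac{5 + 3 + \left(3 + 3\right) \left(62 - 48\right)}{3 + 3} + 5270\right) - 22764\right) - 16115 = \left(\left(\frac{5 + 3 + 6 \cdot 14}{6} + 5270\right) - 22764\right) - 16115 = \left(\left(\frac{5 + 3 + 84}{6} + 5270\right) - 22764\right) - 16115 = \left(\left(\frac{1}{6} \cdot 92 + 5270\right) - 22764\right) - 16115 = \left(\left(\frac{46}{3} + 5270\right) - 22764\right) - 16115 = \left(\frac{15856}{3} - 22764\right) - 16115 = - \frac{52436}{3} - 16115 = - \frac{100781}{3}$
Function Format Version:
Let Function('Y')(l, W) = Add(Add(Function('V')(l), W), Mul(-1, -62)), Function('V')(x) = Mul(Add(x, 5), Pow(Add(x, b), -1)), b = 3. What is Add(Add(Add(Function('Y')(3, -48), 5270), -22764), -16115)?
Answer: Rational(-100781, 3) ≈ -33594.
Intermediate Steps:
Function('V')(x) = Mul(Pow(Add(3, x), -1), Add(5, x)) (Function('V')(x) = Mul(Add(x, 5), Pow(Add(x, 3), -1)) = Mul(Add(5, x), Pow(Add(3, x), -1)) = Mul(Pow(Add(3, x), -1), Add(5, x)))
Function('Y')(l, W) = Add(62, W, Mul(Pow(Add(3, l), -1), Add(5, l))) (Function('Y')(l, W) = Add(Add(Mul(Pow(Add(3, l), -1), Add(5, l)), W), Mul(-1, -62)) = Add(Add(W, Mul(Pow(Add(3, l), -1), Add(5, l))), 62) = Add(62, W, Mul(Pow(Add(3, l), -1), Add(5, l))))
Add(Add(Add(Function('Y')(3, -48), 5270), -22764), -16115) = Add(Add(Add(Mul(Pow(Add(3, 3), -1), Add(5, 3, Mul(Add(3, 3), Add(62, -48)))), 5270), -22764), -16115) = Add(Add(Add(Mul(Pow(6, -1), Add(5, 3, Mul(6, 14))), 5270), -22764), -16115) = Add(Add(Add(Mul(Rational(1, 6), Add(5, 3, 84)), 5270), -22764), -16115) = Add(Add(Add(Mul(Rational(1, 6), 92), 5270), -22764), -16115) = Add(Add(Add(Rational(46, 3), 5270), -22764), -16115) = Add(Add(Rational(15856, 3), -22764), -16115) = Add(Rational(-52436, 3), -16115) = Rational(-100781, 3)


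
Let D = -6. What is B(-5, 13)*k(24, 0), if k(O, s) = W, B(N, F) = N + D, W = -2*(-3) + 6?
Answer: -132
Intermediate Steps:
W = 12 (W = 6 + 6 = 12)
B(N, F) = -6 + N (B(N, F) = N - 6 = -6 + N)
k(O, s) = 12
B(-5, 13)*k(24, 0) = (-6 - 5)*12 = -11*12 = -132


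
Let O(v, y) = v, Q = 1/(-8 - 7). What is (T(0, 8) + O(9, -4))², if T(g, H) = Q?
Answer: 17956/225 ≈ 79.804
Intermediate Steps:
Q = -1/15 (Q = 1/(-15) = -1/15 ≈ -0.066667)
T(g, H) = -1/15
(T(0, 8) + O(9, -4))² = (-1/15 + 9)² = (134/15)² = 17956/225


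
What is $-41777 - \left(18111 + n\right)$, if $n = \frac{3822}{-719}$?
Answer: $- \frac{43055650}{719} \approx -59883.0$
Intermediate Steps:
$n = - \frac{3822}{719}$ ($n = 3822 \left(- \frac{1}{719}\right) = - \frac{3822}{719} \approx -5.3157$)
$-41777 - \left(18111 + n\right) = -41777 - \frac{13017987}{719} = - \frac{43055650}{719}$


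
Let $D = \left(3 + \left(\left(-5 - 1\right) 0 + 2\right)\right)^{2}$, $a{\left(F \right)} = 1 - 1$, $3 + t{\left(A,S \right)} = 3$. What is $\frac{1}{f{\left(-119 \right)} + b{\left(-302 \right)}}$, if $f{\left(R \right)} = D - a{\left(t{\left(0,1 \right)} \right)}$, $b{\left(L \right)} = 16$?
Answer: $\frac{1}{41} \approx 0.02439$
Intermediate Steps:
$t{\left(A,S \right)} = 0$ ($t{\left(A,S \right)} = -3 + 3 = 0$)
$a{\left(F \right)} = 0$ ($a{\left(F \right)} = 1 - 1 = 0$)
$D = 25$ ($D = \left(3 + \left(\left(-5 - 1\right) 0 + 2\right)\right)^{2} = \left(3 + \left(\left(-6\right) 0 + 2\right)\right)^{2} = \left(3 + \left(0 + 2\right)\right)^{2} = \left(3 + 2\right)^{2} = 5^{2} = 25$)
$f{\left(R \right)} = 25$ ($f{\left(R \right)} = 25 - 0 = 25 + 0 = 25$)
$\frac{1}{f{\left(-119 \right)} + b{\left(-302 \right)}} = \frac{1}{25 + 16} = \frac{1}{41}$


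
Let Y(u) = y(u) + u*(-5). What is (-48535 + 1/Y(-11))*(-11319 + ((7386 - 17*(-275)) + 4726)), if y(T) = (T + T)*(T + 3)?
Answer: -61304941312/231 ≈ -2.6539e+8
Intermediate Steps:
y(T) = 2*T*(3 + T) (y(T) = (2*T)*(3 + T) = 2*T*(3 + T))
Y(u) = -5*u + 2*u*(3 + u) (Y(u) = 2*u*(3 + u) + u*(-5) = 2*u*(3 + u) - 5*u = -5*u + 2*u*(3 + u))
(-48535 + 1/Y(-11))*(-11319 + ((7386 - 17*(-275)) + 4726)) = (-48535 + 1/(-11*(1 + 2*(-11))))*(-11319 + ((7386 - 17*(-275)) + 4726)) = (-48535 + 1/(-11*(1 - 22)))*(-11319 + ((7386 + 4675) + 4726)) = (-48535 + 1/(-11*(-21)))*(-11319 + (12061 + 4726)) = (-48535 + 1/231)*(-11319 + 16787) = (-48535 + 1/231)*5468 = -11211584/231*5468 = -61304941312/231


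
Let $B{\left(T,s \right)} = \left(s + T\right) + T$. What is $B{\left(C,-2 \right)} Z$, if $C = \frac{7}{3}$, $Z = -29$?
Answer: $- \frac{232}{3} \approx -77.333$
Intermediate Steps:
$C = \frac{7}{3}$ ($C = 7 \cdot \frac{1}{3} = \frac{7}{3} \approx 2.3333$)
$B{\left(T,s \right)} = s + 2 T$ ($B{\left(T,s \right)} = \left(T + s\right) + T = s + 2 T$)
$B{\left(C,-2 \right)} Z = \left(-2 + 2 \cdot \frac{7}{3}\right) \left(-29\right) = \left(-2 + \frac{14}{3}\right) \left(-29\right) = \frac{8}{3} \left(-29\right) = - \frac{232}{3}$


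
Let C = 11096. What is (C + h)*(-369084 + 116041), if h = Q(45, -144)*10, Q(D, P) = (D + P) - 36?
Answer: -2466157078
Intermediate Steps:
Q(D, P) = -36 + D + P
h = -1350 (h = (-36 + 45 - 144)*10 = -135*10 = -1350)
(C + h)*(-369084 + 116041) = (11096 - 1350)*(-369084 + 116041) = 9746*(-253043) = -2466157078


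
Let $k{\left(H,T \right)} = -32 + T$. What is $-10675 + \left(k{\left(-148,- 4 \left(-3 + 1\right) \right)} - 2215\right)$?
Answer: $-12914$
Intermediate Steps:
$-10675 + \left(k{\left(-148,- 4 \left(-3 + 1\right) \right)} - 2215\right) = -10675 - \left(2247 + 4 \left(-3 + 1\right)\right) = -10675 - 2239 = -12914$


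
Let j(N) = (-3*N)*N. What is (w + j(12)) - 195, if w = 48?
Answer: -579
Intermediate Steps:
j(N) = -3*N²
(w + j(12)) - 195 = (48 - 3*12²) - 195 = (48 - 3*144) - 195 = (48 - 432) - 195 = -384 - 195 = -579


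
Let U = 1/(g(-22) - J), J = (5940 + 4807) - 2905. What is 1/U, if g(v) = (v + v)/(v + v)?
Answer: -7841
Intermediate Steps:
g(v) = 1 (g(v) = (2*v)/((2*v)) = (2*v)*(1/(2*v)) = 1)
J = 7842 (J = 10747 - 2905 = 7842)
U = -1/7841 (U = 1/(1 - 1*7842) = 1/(1 - 7842) = 1/(-7841) = -1/7841 ≈ -0.00012753)
1/U = 1/(-1/7841) = -7841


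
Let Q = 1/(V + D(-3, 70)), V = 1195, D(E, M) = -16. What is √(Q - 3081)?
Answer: I*√475857238/393 ≈ 55.507*I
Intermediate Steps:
Q = 1/1179 (Q = 1/(1195 - 16) = 1/1179 ≈ 0.00084818)
√(Q - 3081) = √(1/1179 - 3081) = √(-3632498/1179) = I*√475857238/393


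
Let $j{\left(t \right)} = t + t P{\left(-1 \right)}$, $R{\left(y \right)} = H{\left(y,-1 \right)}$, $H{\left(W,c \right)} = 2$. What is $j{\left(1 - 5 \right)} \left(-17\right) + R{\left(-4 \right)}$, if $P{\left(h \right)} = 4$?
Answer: $342$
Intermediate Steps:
$R{\left(y \right)} = 2$
$j{\left(t \right)} = 5 t$ ($j{\left(t \right)} = t + t 4 = t + 4 t = 5 t$)
$j{\left(1 - 5 \right)} \left(-17\right) + R{\left(-4 \right)} = 5 \left(1 - 5\right) \left(-17\right) + 2 = 5 \left(-4\right) \left(-17\right) + 2 = \left(-20\right) \left(-17\right) + 2 = 340 + 2 = 342$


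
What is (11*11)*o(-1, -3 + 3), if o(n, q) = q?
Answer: 0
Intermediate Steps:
(11*11)*o(-1, -3 + 3) = (11*11)*(-3 + 3) = 121*0 = 0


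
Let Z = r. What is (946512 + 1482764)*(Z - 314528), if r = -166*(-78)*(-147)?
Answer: -5387852371984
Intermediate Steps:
r = -1903356 (r = 12948*(-147) = -1903356)
Z = -1903356
(946512 + 1482764)*(Z - 314528) = (946512 + 1482764)*(-1903356 - 314528) = 2429276*(-2217884) = -5387852371984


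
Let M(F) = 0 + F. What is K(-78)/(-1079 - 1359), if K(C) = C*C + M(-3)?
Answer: -6081/2438 ≈ -2.4943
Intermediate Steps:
M(F) = F
K(C) = -3 + C**2 (K(C) = C*C - 3 = C**2 - 3 = -3 + C**2)
K(-78)/(-1079 - 1359) = (-3 + (-78)**2)/(-1079 - 1359) = (-3 + 6084)/(-2438) = -1/2438*6081 = -6081/2438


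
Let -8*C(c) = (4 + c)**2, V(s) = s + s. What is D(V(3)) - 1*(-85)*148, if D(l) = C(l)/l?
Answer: 150935/12 ≈ 12578.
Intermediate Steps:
V(s) = 2*s
C(c) = -(4 + c)**2/8
D(l) = -(4 + l)**2/(8*l) (D(l) = (-(4 + l)**2/8)/l = -(4 + l)**2/(8*l))
D(V(3)) - 1*(-85)*148 = -(4 + 2*3)**2/(8*(2*3)) - 1*(-85)*148 = -1/8*(4 + 6)**2/6 + 85*148 = -1/8*1/6*10**2 + 12580 = -1/8*1/6*100 + 12580 = -25/12 + 12580 = 150935/12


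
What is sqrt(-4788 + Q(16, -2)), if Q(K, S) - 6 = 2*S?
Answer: I*sqrt(4786) ≈ 69.181*I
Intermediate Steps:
Q(K, S) = 6 + 2*S
sqrt(-4788 + Q(16, -2)) = sqrt(-4788 + (6 + 2*(-2))) = sqrt(-4788 + (6 - 4)) = sqrt(-4788 + 2) = sqrt(-4786) = I*sqrt(4786)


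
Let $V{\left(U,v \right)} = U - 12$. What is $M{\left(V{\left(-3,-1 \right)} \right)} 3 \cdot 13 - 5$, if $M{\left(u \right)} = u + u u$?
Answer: $8185$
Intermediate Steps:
$V{\left(U,v \right)} = -12 + U$ ($V{\left(U,v \right)} = U - 12 = -12 + U$)
$M{\left(u \right)} = u + u^{2}$
$M{\left(V{\left(-3,-1 \right)} \right)} 3 \cdot 13 - 5 = \left(-12 - 3\right) \left(1 - 15\right) 3 \cdot 13 - 5 = - 15 \left(1 - 15\right) 3 \cdot 13 - 5 = \left(-15\right) \left(-14\right) 3 \cdot 13 - 5 = 210 \cdot 3 \cdot 13 - 5 = 630 \cdot 13 - 5 = 8190 - 5 = 8185$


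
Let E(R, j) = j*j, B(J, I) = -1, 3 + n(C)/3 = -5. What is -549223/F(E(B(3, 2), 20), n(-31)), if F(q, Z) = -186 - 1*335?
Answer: 549223/521 ≈ 1054.2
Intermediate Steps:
n(C) = -24 (n(C) = -9 + 3*(-5) = -9 - 15 = -24)
E(R, j) = j²
F(q, Z) = -521 (F(q, Z) = -186 - 335 = -521)
-549223/F(E(B(3, 2), 20), n(-31)) = -549223/(-521) = -549223*(-1/521) = 549223/521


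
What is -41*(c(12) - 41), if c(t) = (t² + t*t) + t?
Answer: -10619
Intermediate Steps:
c(t) = t + 2*t² (c(t) = (t² + t²) + t = 2*t² + t = t + 2*t²)
-41*(c(12) - 41) = -41*(12*(1 + 2*12) - 41) = -41*(12*(1 + 24) - 41) = -41*(12*25 - 41) = -41*(300 - 41) = -41*259 = -10619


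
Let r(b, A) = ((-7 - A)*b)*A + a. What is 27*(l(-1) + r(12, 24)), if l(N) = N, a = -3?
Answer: -241164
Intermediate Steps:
r(b, A) = -3 + A*b*(-7 - A) (r(b, A) = ((-7 - A)*b)*A - 3 = (b*(-7 - A))*A - 3 = A*b*(-7 - A) - 3 = -3 + A*b*(-7 - A))
27*(l(-1) + r(12, 24)) = 27*(-1 + (-3 - 1*12*24² - 7*24*12)) = 27*(-1 + (-3 - 1*12*576 - 2016)) = 27*(-1 + (-3 - 6912 - 2016)) = 27*(-1 - 8931) = 27*(-8932) = -241164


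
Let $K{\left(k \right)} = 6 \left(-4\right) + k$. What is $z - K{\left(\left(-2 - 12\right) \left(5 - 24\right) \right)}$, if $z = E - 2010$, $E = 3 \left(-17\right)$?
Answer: $-2303$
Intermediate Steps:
$E = -51$
$K{\left(k \right)} = -24 + k$
$z = -2061$ ($z = -51 - 2010 = -2061$)
$z - K{\left(\left(-2 - 12\right) \left(5 - 24\right) \right)} = -2061 - \left(-24 + \left(-2 - 12\right) \left(5 - 24\right)\right) = -2061 - \left(-24 - -266\right) = -2061 - \left(-24 + 266\right) = -2061 - 242 = -2303$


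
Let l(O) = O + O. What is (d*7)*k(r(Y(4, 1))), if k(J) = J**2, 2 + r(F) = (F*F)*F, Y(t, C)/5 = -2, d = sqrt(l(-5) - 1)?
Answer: 7028028*I*sqrt(11) ≈ 2.3309e+7*I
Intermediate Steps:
l(O) = 2*O
d = I*sqrt(11) (d = sqrt(2*(-5) - 1) = sqrt(-10 - 1) = sqrt(-11) = I*sqrt(11) ≈ 3.3166*I)
Y(t, C) = -10 (Y(t, C) = 5*(-2) = -10)
r(F) = -2 + F**3 (r(F) = -2 + (F*F)*F = -2 + F**2*F = -2 + F**3)
(d*7)*k(r(Y(4, 1))) = ((I*sqrt(11))*7)*(-2 + (-10)**3)**2 = (7*I*sqrt(11))*(-2 - 1000)**2 = (7*I*sqrt(11))*(-1002)**2 = (7*I*sqrt(11))*1004004 = 7028028*I*sqrt(11)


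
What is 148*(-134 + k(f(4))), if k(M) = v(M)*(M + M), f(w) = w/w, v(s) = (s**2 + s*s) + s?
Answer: -18944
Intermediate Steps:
v(s) = s + 2*s**2 (v(s) = (s**2 + s**2) + s = 2*s**2 + s = s + 2*s**2)
f(w) = 1
k(M) = 2*M**2*(1 + 2*M) (k(M) = (M*(1 + 2*M))*(M + M) = (M*(1 + 2*M))*(2*M) = 2*M**2*(1 + 2*M))
148*(-134 + k(f(4))) = 148*(-134 + 1**2*(2 + 4*1)) = 148*(-134 + 1*(2 + 4)) = 148*(-134 + 1*6) = 148*(-134 + 6) = 148*(-128) = -18944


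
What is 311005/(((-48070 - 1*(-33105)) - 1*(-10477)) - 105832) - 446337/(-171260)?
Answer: -201140923/944670160 ≈ -0.21292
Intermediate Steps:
311005/(((-48070 - 1*(-33105)) - 1*(-10477)) - 105832) - 446337/(-171260) = 311005/(((-48070 + 33105) + 10477) - 105832) - 446337*(-1/171260) = 311005/((-14965 + 10477) - 105832) + 446337/171260 = 311005/(-4488 - 105832) + 446337/171260 = 311005/(-110320) + 446337/171260 = 311005*(-1/110320) + 446337/171260 = -62201/22064 + 446337/171260 = -201140923/944670160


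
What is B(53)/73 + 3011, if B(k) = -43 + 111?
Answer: 219871/73 ≈ 3011.9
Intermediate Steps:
B(k) = 68
B(53)/73 + 3011 = 68/73 + 3011 = 219871/73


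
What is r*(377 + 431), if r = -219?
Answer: -176952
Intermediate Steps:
r*(377 + 431) = -219*(377 + 431) = -219*808 = -176952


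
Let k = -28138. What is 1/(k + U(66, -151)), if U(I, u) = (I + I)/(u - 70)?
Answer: -221/6218630 ≈ -3.5538e-5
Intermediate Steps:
U(I, u) = 2*I/(-70 + u) (U(I, u) = (2*I)/(-70 + u) = 2*I/(-70 + u))
1/(k + U(66, -151)) = 1/(-28138 + 2*66/(-70 - 151)) = 1/(-28138 + 2*66/(-221)) = 1/(-28138 + 2*66*(-1/221)) = 1/(-28138 - 132/221) = 1/(-6218630/221) = -221/6218630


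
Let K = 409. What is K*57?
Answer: 23313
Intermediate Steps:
K*57 = 409*57 = 23313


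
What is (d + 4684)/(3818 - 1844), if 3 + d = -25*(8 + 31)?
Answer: 1853/987 ≈ 1.8774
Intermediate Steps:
d = -978 (d = -3 - 25*(8 + 31) = -3 - 25*39 = -3 - 975 = -978)
(d + 4684)/(3818 - 1844) = (-978 + 4684)/(3818 - 1844) = 3706/1974 = 3706*(1/1974) = 1853/987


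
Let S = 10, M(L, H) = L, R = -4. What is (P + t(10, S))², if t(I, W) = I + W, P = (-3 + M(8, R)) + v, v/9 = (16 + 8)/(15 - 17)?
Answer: 6889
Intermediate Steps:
v = -108 (v = 9*((16 + 8)/(15 - 17)) = 9*(24/(-2)) = 9*(24*(-½)) = 9*(-12) = -108)
P = -103 (P = (-3 + 8) - 108 = 5 - 108 = -103)
(P + t(10, S))² = (-103 + (10 + 10))² = (-103 + 20)² = (-83)² = 6889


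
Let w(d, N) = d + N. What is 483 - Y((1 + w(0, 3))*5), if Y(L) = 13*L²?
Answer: -4717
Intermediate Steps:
w(d, N) = N + d
483 - Y((1 + w(0, 3))*5) = 483 - 13*((1 + (3 + 0))*5)² = 483 - 13*((1 + 3)*5)² = 483 - 13*(4*5)² = 483 - 13*20² = 483 - 13*400 = 483 - 1*5200 = 483 - 5200 = -4717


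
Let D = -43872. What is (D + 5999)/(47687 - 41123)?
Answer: -37873/6564 ≈ -5.7698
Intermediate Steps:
(D + 5999)/(47687 - 41123) = (-43872 + 5999)/(47687 - 41123) = -37873/6564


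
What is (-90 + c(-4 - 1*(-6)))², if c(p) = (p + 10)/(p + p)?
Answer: 7569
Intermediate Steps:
c(p) = (10 + p)/(2*p) (c(p) = (10 + p)/((2*p)) = (10 + p)*(1/(2*p)) = (10 + p)/(2*p))
(-90 + c(-4 - 1*(-6)))² = (-90 + (10 + (-4 - 1*(-6)))/(2*(-4 - 1*(-6))))² = (-90 + (10 + (-4 + 6))/(2*(-4 + 6)))² = (-90 + (½)*(10 + 2)/2)² = (-90 + (½)*(½)*12)² = (-90 + 3)² = (-87)² = 7569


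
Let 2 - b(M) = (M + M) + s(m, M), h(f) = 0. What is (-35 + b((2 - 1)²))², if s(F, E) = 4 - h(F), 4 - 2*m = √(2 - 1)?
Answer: 1521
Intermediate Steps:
m = 3/2 (m = 2 - √(2 - 1)/2 = 2 - √1/2 = 2 - ½*1 = 2 - ½ = 3/2 ≈ 1.5000)
s(F, E) = 4 (s(F, E) = 4 - 1*0 = 4 + 0 = 4)
b(M) = -2 - 2*M (b(M) = 2 - ((M + M) + 4) = 2 - (2*M + 4) = 2 - (4 + 2*M) = 2 + (-4 - 2*M) = -2 - 2*M)
(-35 + b((2 - 1)²))² = (-35 + (-2 - 2*(2 - 1)²))² = (-35 + (-2 - 2*1²))² = (-35 + (-2 - 2*1))² = (-35 + (-2 - 2))² = (-35 - 4)² = (-39)² = 1521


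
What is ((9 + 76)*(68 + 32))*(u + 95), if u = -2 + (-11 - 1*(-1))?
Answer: 705500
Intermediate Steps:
u = -12 (u = -2 + (-11 + 1) = -2 - 10 = -12)
((9 + 76)*(68 + 32))*(u + 95) = ((9 + 76)*(68 + 32))*(-12 + 95) = (85*100)*83 = 8500*83 = 705500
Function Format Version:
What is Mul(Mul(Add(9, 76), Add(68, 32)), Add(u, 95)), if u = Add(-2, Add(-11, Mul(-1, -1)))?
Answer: 705500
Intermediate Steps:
u = -12 (u = Add(-2, Add(-11, 1)) = Add(-2, -10) = -12)
Mul(Mul(Add(9, 76), Add(68, 32)), Add(u, 95)) = Mul(Mul(Add(9, 76), Add(68, 32)), Add(-12, 95)) = Mul(Mul(85, 100), 83) = Mul(8500, 83) = 705500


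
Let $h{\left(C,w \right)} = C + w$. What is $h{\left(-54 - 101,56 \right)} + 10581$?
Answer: $10482$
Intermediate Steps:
$h{\left(-54 - 101,56 \right)} + 10581 = \left(\left(-54 - 101\right) + 56\right) + 10581 = \left(-155 + 56\right) + 10581 = -99 + 10581 = 10482$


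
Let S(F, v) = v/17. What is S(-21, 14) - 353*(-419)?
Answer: 2514433/17 ≈ 1.4791e+5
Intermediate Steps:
S(F, v) = v/17 (S(F, v) = v*(1/17) = v/17)
S(-21, 14) - 353*(-419) = (1/17)*14 - 353*(-419) = 14/17 + 147907 = 2514433/17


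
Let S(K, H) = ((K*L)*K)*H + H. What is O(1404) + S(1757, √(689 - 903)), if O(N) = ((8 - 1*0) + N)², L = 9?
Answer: 1993744 + 27783442*I*√214 ≈ 1.9937e+6 + 4.0644e+8*I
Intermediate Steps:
O(N) = (8 + N)² (O(N) = ((8 + 0) + N)² = (8 + N)²)
S(K, H) = H + 9*H*K² (S(K, H) = ((K*9)*K)*H + H = ((9*K)*K)*H + H = (9*K²)*H + H = 9*H*K² + H = H + 9*H*K²)
O(1404) + S(1757, √(689 - 903)) = (8 + 1404)² + √(689 - 903)*(1 + 9*1757²) = 1412² + √(-214)*(1 + 9*3087049) = 1993744 + (I*√214)*(1 + 27783441) = 1993744 + (I*√214)*27783442 = 1993744 + 27783442*I*√214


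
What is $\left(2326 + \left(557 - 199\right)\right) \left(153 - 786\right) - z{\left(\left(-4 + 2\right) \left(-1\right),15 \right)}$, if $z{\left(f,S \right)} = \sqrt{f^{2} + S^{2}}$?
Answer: $-1698972 - \sqrt{229} \approx -1.699 \cdot 10^{6}$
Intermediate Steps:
$z{\left(f,S \right)} = \sqrt{S^{2} + f^{2}}$
$\left(2326 + \left(557 - 199\right)\right) \left(153 - 786\right) - z{\left(\left(-4 + 2\right) \left(-1\right),15 \right)} = \left(2326 + \left(557 - 199\right)\right) \left(153 - 786\right) - \sqrt{15^{2} + \left(\left(-4 + 2\right) \left(-1\right)\right)^{2}} = \left(2326 + 358\right) \left(-633\right) - \sqrt{225 + \left(\left(-2\right) \left(-1\right)\right)^{2}} = 2684 \left(-633\right) - \sqrt{225 + 2^{2}} = -1698972 - \sqrt{225 + 4} = -1698972 - \sqrt{229}$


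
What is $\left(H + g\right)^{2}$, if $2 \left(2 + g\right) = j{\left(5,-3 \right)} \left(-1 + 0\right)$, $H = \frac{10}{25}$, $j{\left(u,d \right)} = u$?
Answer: $\frac{1681}{100} \approx 16.81$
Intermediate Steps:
$H = \frac{2}{5}$ ($H = 10 \cdot \frac{1}{25} = \frac{2}{5} \approx 0.4$)
$g = - \frac{9}{2}$ ($g = -2 + \frac{5 \left(-1 + 0\right)}{2} = -2 + \frac{5 \left(-1\right)}{2} = -2 + \frac{1}{2} \left(-5\right) = -2 - \frac{5}{2} = - \frac{9}{2} \approx -4.5$)
$\left(H + g\right)^{2} = \left(\frac{2}{5} - \frac{9}{2}\right)^{2} = \left(- \frac{41}{10}\right)^{2} = \frac{1681}{100}$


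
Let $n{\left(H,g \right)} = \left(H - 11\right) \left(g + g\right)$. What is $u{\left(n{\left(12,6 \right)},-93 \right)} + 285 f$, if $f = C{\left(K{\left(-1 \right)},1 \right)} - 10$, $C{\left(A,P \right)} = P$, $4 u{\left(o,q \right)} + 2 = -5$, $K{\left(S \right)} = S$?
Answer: $- \frac{10267}{4} \approx -2566.8$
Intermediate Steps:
$n{\left(H,g \right)} = 2 g \left(-11 + H\right)$ ($n{\left(H,g \right)} = \left(-11 + H\right) 2 g = 2 g \left(-11 + H\right)$)
$u{\left(o,q \right)} = - \frac{7}{4}$ ($u{\left(o,q \right)} = - \frac{1}{2} + \frac{1}{4} \left(-5\right) = - \frac{1}{2} - \frac{5}{4} = - \frac{7}{4}$)
$f = -9$ ($f = 1 - 10 = -9$)
$u{\left(n{\left(12,6 \right)},-93 \right)} + 285 f = - \frac{7}{4} + 285 \left(-9\right) = - \frac{7}{4} - 2565 = - \frac{10267}{4}$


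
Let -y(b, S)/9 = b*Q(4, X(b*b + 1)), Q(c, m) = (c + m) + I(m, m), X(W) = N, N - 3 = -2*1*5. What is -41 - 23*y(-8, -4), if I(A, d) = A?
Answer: 16519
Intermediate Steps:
N = -7 (N = 3 - 2*1*5 = 3 - 2*5 = 3 - 10 = -7)
X(W) = -7
Q(c, m) = c + 2*m (Q(c, m) = (c + m) + m = c + 2*m)
y(b, S) = 90*b (y(b, S) = -9*b*(4 + 2*(-7)) = -9*b*(4 - 14) = -9*b*(-10) = -(-90)*b = 90*b)
-41 - 23*y(-8, -4) = -41 - 2070*(-8) = -41 - 23*(-720) = -41 + 16560 = 16519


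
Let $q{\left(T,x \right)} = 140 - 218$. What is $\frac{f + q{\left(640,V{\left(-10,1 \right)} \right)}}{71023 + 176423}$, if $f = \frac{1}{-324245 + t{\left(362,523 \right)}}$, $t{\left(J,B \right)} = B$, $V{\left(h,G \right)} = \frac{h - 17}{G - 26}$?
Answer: $- \frac{25250317}{80103714012} \approx -0.00031522$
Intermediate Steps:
$V{\left(h,G \right)} = \frac{-17 + h}{-26 + G}$
$q{\left(T,x \right)} = -78$ ($q{\left(T,x \right)} = 140 - 218 = -78$)
$f = - \frac{1}{323722}$ ($f = \frac{1}{-324245 + 523} = \frac{1}{-323722} = - \frac{1}{323722} \approx -3.0891 \cdot 10^{-6}$)
$\frac{f + q{\left(640,V{\left(-10,1 \right)} \right)}}{71023 + 176423} = \frac{- \frac{1}{323722} - 78}{71023 + 176423} = - \frac{25250317}{323722 \cdot 247446} = \left(- \frac{25250317}{323722}\right) \frac{1}{247446} = - \frac{25250317}{80103714012}$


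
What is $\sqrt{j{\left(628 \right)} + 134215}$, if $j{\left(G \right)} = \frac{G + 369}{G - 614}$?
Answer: $\frac{\sqrt{26320098}}{14} \approx 366.45$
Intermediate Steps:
$j{\left(G \right)} = \frac{369 + G}{-614 + G}$
$\sqrt{j{\left(628 \right)} + 134215} = \sqrt{\frac{369 + 628}{-614 + 628} + 134215} = \sqrt{\frac{1}{14} \cdot 997 + 134215} = \sqrt{\frac{997}{14} + 134215} = \sqrt{\frac{1880007}{14}} = \frac{\sqrt{26320098}}{14}$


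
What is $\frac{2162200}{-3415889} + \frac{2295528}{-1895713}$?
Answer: $- \frac{11940179492992}{6475545183857} \approx -1.8439$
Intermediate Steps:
$\frac{2162200}{-3415889} + \frac{2295528}{-1895713} = 2162200 \left(- \frac{1}{3415889}\right) + 2295528 \left(- \frac{1}{1895713}\right) = - \frac{2162200}{3415889} - \frac{2295528}{1895713} = - \frac{11940179492992}{6475545183857}$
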